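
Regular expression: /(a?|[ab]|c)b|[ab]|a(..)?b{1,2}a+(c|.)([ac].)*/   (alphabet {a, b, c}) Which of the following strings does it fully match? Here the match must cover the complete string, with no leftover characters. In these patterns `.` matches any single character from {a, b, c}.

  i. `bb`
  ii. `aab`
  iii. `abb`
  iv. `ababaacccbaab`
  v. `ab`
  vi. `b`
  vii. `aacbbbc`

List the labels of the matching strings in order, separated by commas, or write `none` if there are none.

i. `bb` → match
ii. `aab` → no match
iii. `abb` → no match
iv → no match
v. `ab` → match
vi. `b` → match
vii. `aacbbbc` → no match

i, v, vi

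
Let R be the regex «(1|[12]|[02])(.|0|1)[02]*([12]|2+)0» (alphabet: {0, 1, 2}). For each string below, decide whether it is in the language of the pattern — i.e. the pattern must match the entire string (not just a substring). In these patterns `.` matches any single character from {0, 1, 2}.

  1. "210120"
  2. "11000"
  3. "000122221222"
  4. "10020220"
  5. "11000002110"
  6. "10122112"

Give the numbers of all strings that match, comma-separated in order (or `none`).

1. "210120" → no match
2. "11000" → no match
3. "000122221222" → no match — must end with "0"
4. "10020220" → match
5. "11000002110" → no match
6. "10122112" → no match — must end with "0"

4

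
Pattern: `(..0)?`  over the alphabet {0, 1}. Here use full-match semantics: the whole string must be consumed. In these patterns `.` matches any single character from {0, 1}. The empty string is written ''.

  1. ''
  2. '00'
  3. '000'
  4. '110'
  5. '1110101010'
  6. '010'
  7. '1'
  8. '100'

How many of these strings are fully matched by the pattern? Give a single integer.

1 → match
2 → no match
3 → match
4 → match
5 → no match
6 → match
7 → no match
8 → match
Total matched: 5

5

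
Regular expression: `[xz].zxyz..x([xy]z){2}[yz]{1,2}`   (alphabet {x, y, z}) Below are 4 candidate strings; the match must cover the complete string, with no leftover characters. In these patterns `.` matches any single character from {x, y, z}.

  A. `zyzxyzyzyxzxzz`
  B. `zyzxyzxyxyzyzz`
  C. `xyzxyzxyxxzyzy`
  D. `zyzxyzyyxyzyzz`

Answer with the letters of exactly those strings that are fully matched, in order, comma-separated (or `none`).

B, C, D

A → no match
B → match
C → match
D → match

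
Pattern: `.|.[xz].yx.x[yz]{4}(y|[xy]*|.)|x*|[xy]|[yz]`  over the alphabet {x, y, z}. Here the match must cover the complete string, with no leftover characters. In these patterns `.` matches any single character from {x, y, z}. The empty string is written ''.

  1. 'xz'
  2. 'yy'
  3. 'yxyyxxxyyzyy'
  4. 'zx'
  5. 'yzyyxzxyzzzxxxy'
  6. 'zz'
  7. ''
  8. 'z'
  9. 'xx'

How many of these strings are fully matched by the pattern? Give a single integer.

1. 'xz' → no match
2. 'yy' → no match
3. 'yxyyxxxyyzyy' → match
4. 'zx' → no match
5 → match
6. 'zz' → no match
7. '' → match
8. 'z' → match
9. 'xx' → match
Total matched: 5

5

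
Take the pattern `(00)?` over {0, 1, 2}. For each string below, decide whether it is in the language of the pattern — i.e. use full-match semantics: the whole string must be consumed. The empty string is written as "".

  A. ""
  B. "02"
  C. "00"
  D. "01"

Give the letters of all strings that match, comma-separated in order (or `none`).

A → match
B → no match
C → match
D → no match

A, C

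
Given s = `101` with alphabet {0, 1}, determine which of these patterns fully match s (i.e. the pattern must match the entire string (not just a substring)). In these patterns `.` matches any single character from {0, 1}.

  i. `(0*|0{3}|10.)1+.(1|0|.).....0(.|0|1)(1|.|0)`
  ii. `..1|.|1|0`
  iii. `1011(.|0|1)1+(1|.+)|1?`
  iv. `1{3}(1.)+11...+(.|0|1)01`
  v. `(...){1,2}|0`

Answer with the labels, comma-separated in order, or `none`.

ii, v

i → no match
ii → match
iii → no match
iv → no match
v → match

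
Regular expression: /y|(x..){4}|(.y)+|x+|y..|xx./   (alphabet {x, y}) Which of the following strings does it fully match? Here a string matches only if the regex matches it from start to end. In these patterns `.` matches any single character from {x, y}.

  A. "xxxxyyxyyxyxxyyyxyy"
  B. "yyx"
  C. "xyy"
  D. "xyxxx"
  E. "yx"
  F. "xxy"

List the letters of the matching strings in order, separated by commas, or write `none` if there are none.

A → no match
B → match
C → no match
D → no match
E → no match
F → match

B, F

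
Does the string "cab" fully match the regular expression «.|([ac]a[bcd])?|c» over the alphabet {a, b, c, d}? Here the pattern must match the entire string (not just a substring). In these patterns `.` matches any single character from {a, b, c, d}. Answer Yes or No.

Yes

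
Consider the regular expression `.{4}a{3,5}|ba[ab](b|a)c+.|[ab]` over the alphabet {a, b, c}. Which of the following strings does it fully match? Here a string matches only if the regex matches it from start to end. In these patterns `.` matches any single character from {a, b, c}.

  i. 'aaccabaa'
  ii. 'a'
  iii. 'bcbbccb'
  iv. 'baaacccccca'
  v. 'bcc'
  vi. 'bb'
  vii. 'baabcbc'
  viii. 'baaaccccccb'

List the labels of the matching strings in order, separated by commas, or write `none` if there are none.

i → no match
ii → match
iii → no match
iv → match
v → no match
vi → no match
vii → no match
viii → match

ii, iv, viii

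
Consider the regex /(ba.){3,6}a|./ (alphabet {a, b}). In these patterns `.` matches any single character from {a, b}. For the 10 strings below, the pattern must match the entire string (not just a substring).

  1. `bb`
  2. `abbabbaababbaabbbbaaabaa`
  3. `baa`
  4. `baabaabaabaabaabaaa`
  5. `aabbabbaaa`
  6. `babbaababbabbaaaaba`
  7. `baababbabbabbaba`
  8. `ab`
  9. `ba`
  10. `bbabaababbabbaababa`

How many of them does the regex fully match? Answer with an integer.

1 → no match
2 → no match
3 → no match
4 → match
5 → no match
6 → no match
7 → match
8 → no match
9 → no match
10 → no match
Total matched: 2

2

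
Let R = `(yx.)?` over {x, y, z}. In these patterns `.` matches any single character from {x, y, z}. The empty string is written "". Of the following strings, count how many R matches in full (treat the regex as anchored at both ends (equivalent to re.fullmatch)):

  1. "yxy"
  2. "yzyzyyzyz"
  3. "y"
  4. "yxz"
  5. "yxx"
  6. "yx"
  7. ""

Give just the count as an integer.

1 → match
2 → no match
3 → no match
4 → match
5 → match
6 → no match
7 → match
Total matched: 4

4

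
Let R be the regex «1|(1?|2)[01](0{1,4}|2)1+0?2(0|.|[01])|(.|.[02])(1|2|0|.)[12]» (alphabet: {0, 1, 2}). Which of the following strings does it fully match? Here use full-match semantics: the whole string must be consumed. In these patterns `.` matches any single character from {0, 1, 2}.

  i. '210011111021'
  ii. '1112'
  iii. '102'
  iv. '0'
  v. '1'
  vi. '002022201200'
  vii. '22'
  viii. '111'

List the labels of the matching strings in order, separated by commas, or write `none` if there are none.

i, iii, v, viii

i → match
ii → no match
iii → match
iv → no match
v → match
vi → no match
vii → no match
viii → match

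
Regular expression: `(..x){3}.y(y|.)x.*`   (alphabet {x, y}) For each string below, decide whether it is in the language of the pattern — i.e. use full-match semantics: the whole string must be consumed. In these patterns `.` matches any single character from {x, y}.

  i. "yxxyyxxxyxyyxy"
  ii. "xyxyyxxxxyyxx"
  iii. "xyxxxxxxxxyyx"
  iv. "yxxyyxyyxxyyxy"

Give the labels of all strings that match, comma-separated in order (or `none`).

i → no match
ii → match
iii → match
iv → match

ii, iii, iv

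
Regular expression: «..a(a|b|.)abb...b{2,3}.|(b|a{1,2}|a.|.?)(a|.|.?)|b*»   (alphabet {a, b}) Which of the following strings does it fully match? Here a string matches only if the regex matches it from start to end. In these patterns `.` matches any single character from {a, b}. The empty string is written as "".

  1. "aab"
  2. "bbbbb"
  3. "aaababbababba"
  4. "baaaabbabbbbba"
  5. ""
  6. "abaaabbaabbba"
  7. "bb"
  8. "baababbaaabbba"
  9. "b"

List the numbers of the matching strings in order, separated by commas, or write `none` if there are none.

1, 2, 3, 4, 5, 6, 7, 8, 9

1 → match
2 → match
3 → match
4 → match
5 → match
6 → match
7 → match
8 → match
9 → match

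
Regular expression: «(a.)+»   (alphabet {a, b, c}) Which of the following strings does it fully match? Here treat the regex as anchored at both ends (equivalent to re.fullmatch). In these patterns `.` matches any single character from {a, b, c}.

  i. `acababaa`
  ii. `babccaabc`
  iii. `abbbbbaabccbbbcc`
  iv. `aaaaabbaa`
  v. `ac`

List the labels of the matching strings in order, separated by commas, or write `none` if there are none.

i, v

i → match
ii → no match — must start with `a`
iii → no match
iv → no match
v → match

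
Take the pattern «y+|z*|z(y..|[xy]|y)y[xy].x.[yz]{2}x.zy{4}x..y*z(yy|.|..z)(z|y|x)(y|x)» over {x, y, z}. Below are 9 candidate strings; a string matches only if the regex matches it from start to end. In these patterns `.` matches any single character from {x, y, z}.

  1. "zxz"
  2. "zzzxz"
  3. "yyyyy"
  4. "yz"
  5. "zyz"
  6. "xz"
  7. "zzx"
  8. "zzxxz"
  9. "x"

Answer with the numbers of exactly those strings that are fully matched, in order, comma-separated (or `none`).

3

1 → no match
2 → no match
3 → match
4 → no match
5 → no match
6 → no match
7 → no match
8 → no match
9 → no match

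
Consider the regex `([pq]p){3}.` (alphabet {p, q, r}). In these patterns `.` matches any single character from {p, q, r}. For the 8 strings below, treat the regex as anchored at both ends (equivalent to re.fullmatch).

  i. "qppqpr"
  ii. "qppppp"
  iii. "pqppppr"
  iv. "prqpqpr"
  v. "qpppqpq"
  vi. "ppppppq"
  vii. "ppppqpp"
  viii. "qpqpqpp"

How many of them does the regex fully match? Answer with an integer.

4

i → no match
ii → no match
iii → no match
iv → no match
v → match
vi → match
vii → match
viii → match
Total matched: 4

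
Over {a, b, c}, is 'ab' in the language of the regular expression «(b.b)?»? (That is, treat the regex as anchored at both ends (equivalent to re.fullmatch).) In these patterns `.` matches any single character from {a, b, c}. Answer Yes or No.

No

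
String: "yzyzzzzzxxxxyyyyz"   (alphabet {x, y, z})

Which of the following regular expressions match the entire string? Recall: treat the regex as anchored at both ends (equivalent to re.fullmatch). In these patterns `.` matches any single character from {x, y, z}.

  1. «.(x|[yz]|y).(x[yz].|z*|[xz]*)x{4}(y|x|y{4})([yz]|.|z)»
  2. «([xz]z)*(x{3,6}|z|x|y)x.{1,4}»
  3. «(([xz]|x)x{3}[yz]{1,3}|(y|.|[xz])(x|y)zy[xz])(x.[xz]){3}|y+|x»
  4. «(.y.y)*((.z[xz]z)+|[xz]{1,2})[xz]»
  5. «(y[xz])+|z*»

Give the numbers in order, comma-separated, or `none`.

1 → match
2 → no match
3 → no match
4 → no match
5 → no match

1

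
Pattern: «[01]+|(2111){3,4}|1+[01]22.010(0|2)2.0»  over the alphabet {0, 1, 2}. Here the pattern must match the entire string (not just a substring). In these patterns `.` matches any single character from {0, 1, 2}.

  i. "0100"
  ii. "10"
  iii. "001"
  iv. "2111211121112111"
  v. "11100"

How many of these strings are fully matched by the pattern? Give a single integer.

i → match
ii → match
iii → match
iv → match
v → match
Total matched: 5

5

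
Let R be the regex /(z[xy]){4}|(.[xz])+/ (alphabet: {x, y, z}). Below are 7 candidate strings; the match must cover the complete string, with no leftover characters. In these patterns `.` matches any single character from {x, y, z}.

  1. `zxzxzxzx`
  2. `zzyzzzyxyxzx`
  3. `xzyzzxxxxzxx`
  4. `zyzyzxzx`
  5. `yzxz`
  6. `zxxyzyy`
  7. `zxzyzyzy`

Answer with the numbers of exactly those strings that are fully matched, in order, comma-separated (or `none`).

1. `zxzxzxzx` → match
2. `zzyzzzyxyxzx` → match
3. `xzyzzxxxxzxx` → match
4. `zyzyzxzx` → match
5. `yzxz` → match
6. `zxxyzyy` → no match
7. `zxzyzyzy` → match

1, 2, 3, 4, 5, 7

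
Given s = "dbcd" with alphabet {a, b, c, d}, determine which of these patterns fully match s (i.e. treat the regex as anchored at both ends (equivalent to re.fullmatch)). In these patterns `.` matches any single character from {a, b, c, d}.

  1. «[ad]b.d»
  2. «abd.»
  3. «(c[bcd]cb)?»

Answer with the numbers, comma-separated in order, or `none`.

1

1 → match
2 → no match — must start with "abd"
3 → no match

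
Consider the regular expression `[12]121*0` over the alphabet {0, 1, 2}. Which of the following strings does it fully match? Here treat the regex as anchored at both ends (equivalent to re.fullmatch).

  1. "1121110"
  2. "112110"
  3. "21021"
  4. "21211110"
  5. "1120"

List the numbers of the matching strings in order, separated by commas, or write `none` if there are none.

1 → match
2 → match
3 → no match — must end with "0"
4 → match
5 → match

1, 2, 4, 5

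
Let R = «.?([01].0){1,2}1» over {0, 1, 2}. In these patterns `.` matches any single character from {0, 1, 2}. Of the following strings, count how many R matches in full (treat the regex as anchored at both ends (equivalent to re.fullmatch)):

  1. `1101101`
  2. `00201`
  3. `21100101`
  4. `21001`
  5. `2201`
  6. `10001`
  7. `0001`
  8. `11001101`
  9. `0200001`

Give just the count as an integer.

8

1 → match
2 → match
3 → match
4 → match
5 → no match
6 → match
7 → match
8 → match
9 → match
Total matched: 8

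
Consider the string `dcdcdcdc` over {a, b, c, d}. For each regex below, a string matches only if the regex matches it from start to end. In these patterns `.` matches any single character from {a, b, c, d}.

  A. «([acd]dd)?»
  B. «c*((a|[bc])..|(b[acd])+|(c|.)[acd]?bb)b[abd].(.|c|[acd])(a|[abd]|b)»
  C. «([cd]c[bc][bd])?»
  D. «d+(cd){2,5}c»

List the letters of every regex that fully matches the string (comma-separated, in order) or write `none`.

D

A → no match
B → no match
C → no match
D → match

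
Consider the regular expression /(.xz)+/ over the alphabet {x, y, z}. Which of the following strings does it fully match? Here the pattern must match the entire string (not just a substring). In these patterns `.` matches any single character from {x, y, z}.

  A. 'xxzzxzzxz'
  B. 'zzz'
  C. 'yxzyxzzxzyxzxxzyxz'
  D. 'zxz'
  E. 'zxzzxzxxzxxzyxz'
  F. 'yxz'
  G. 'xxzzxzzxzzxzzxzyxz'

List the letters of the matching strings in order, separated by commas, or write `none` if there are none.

A. 'xxzzxzzxz' → match
B. 'zzz' → no match — must end with 'xz'
C → match
D. 'zxz' → match
E → match
F. 'yxz' → match
G → match

A, C, D, E, F, G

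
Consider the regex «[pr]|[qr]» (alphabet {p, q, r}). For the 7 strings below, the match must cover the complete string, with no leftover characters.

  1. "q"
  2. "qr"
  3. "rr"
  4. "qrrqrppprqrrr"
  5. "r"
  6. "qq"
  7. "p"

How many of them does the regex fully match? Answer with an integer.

1 → match
2 → no match
3 → no match
4 → no match
5 → match
6 → no match
7 → match
Total matched: 3

3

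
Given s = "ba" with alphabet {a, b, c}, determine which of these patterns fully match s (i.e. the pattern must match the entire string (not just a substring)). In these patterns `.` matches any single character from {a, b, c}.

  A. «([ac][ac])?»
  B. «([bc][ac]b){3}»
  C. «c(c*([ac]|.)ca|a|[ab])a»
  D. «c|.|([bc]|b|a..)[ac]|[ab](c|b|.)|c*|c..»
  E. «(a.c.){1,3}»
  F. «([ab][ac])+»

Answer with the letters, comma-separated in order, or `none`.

A → no match
B → no match — must end with "b"
C → no match — must start with "c"
D → match
E → no match — must start with "a"
F → match

D, F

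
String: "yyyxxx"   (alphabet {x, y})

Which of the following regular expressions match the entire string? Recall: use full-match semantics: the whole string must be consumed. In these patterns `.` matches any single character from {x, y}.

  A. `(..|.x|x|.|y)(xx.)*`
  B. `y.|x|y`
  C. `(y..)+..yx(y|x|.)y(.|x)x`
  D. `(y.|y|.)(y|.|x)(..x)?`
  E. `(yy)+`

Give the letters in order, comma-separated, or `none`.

D

A → no match
B → no match
C → no match
D → match
E → no match — must end with "yy"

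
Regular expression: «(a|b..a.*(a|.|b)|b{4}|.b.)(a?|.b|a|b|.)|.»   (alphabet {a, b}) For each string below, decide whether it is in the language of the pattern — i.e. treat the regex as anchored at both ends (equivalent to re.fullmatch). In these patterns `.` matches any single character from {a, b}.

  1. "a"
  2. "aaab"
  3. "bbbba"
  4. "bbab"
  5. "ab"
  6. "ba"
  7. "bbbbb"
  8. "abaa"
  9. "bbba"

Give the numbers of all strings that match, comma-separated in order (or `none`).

1. "a" → match
2. "aaab" → no match
3. "bbbba" → match
4. "bbab" → match
5. "ab" → match
6. "ba" → no match
7. "bbbbb" → match
8. "abaa" → match
9. "bbba" → match

1, 3, 4, 5, 7, 8, 9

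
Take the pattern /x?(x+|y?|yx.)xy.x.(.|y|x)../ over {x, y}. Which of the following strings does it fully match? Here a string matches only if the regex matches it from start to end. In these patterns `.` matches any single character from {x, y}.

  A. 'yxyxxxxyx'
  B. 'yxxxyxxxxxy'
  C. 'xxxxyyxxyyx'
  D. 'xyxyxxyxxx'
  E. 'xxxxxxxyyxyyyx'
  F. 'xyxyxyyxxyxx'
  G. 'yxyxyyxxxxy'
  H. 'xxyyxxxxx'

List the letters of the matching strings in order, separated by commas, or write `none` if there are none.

A → match
B → match
C → match
D → match
E → match
F → match
G → match
H → match

A, B, C, D, E, F, G, H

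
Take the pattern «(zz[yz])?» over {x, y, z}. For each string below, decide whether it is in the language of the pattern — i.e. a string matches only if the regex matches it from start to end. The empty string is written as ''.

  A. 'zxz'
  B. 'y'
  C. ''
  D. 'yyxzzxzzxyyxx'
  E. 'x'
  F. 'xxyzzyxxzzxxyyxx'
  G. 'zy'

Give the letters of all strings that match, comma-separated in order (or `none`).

A → no match
B → no match
C → match
D → no match
E → no match
F → no match
G → no match

C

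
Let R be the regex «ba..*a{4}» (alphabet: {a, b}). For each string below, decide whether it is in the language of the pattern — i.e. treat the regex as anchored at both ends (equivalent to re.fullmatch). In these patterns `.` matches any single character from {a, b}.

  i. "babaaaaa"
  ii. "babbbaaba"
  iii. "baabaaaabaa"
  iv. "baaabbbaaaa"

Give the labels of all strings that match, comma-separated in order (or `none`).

i, iv

i. "babaaaaa" → match
ii. "babbbaaba" → no match
iii. "baabaaaabaa" → no match
iv. "baaabbbaaaa" → match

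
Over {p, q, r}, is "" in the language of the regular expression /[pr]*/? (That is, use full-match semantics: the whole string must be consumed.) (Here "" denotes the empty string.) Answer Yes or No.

Yes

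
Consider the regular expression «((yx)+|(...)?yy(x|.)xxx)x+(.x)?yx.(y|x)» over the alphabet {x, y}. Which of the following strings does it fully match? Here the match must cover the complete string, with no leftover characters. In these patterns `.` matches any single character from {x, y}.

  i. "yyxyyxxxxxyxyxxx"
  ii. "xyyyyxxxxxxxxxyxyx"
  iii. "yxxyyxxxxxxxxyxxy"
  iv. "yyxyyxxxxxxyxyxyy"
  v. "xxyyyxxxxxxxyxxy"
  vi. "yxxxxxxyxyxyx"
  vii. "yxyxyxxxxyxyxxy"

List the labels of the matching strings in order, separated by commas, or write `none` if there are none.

i, ii, iii, iv, v, vi, vii

i → match
ii → match
iii → match
iv → match
v → match
vi → match
vii → match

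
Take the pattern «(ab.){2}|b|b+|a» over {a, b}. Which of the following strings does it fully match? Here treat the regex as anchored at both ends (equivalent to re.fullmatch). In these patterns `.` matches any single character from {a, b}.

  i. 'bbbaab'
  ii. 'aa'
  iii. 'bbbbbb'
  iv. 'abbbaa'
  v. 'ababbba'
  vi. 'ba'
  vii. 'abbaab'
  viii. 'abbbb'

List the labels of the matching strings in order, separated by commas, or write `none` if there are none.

i → no match
ii → no match
iii → match
iv → no match
v → no match
vi → no match
vii → no match
viii → no match

iii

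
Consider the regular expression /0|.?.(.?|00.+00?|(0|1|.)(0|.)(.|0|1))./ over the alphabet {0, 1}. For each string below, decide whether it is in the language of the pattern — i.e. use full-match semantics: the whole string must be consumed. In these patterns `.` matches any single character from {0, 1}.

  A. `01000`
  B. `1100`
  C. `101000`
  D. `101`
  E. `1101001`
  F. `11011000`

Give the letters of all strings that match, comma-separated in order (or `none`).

A, B, C, D

A → match
B → match
C → match
D → match
E → no match
F → no match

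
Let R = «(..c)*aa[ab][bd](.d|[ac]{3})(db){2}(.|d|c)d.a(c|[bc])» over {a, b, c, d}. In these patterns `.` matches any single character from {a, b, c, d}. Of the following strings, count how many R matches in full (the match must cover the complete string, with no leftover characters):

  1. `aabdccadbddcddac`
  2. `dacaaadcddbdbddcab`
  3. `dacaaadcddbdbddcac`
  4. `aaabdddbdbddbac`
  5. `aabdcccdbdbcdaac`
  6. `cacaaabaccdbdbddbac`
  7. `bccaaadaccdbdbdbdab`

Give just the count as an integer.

1 → no match
2 → match
3 → match
4 → match
5 → match
6 → match
7 → no match
Total matched: 5

5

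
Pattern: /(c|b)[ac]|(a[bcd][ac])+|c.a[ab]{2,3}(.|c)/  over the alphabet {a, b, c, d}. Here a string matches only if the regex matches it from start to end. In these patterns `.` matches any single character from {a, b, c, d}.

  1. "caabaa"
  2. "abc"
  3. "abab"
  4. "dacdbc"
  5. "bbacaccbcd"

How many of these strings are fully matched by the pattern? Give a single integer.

2

1 → match
2 → match
3 → no match
4 → no match
5 → no match
Total matched: 2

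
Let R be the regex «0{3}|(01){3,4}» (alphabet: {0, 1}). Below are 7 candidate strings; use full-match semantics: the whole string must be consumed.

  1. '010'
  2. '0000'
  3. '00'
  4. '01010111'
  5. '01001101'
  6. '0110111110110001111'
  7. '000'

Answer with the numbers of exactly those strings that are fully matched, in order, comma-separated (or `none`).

1. '010' → no match
2. '0000' → no match
3. '00' → no match
4. '01010111' → no match
5. '01001101' → no match
6 → no match
7. '000' → match

7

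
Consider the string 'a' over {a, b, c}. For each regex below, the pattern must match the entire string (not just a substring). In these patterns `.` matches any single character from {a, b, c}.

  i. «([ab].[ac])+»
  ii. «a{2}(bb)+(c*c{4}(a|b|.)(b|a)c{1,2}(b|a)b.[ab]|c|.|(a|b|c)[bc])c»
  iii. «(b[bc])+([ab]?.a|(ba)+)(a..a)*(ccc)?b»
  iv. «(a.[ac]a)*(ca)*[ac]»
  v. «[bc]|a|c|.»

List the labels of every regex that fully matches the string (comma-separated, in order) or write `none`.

iv, v

i → no match
ii → no match — must end with 'c'
iii → no match — must start with 'b'
iv → match
v → match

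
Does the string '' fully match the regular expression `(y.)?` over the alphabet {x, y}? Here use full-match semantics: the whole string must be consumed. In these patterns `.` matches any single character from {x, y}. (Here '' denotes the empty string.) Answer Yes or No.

Yes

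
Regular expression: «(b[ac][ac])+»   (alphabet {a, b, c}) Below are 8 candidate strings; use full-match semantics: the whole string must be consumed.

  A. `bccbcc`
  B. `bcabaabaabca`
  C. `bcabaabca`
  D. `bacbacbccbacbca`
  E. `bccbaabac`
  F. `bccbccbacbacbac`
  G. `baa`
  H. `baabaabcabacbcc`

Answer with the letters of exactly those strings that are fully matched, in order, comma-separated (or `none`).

A → match
B → match
C → match
D → match
E → match
F → match
G → match
H → match

A, B, C, D, E, F, G, H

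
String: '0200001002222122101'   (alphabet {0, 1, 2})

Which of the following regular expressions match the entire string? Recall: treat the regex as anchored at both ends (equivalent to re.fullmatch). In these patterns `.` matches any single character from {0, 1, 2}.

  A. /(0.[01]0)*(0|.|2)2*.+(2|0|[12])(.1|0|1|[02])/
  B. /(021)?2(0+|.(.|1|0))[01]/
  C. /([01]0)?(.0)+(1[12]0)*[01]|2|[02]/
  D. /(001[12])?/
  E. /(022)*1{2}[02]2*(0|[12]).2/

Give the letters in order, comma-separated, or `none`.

A

A → match
B → no match
C → no match
D → no match
E → no match — must end with '2'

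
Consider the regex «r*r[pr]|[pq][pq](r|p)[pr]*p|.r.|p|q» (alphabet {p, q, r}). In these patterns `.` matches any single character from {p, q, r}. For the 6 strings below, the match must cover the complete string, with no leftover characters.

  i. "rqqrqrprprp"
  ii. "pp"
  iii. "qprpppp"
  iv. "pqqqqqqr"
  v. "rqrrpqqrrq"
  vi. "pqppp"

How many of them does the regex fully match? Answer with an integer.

2

i. "rqqrqrprprp" → no match
ii. "pp" → no match
iii. "qprpppp" → match
iv. "pqqqqqqr" → no match
v. "rqrrpqqrrq" → no match
vi. "pqppp" → match
Total matched: 2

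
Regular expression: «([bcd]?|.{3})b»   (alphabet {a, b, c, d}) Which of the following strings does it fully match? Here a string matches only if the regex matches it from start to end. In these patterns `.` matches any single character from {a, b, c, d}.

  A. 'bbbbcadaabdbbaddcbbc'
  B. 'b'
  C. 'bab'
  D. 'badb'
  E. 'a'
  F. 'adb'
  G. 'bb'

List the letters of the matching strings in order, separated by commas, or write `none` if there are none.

A → no match — must end with 'b'
B → match
C → no match
D → match
E → no match — must end with 'b'
F → no match
G → match

B, D, G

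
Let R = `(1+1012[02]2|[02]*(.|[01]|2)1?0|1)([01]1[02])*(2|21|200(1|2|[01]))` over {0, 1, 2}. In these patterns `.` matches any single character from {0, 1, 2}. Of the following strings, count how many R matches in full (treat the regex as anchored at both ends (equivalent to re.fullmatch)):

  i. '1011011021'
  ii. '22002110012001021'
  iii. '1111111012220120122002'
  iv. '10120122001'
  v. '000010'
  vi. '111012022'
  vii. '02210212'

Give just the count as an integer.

i → match
ii → no match
iii → match
iv → match
v → no match
vi → match
vii → no match
Total matched: 4

4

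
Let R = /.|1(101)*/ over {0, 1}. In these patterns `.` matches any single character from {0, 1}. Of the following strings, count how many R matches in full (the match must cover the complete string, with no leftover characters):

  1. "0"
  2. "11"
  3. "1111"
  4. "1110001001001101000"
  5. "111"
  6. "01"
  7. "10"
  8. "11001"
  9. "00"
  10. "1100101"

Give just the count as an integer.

1 → match
2 → no match
3 → no match
4 → no match
5 → no match
6 → no match
7 → no match
8 → no match
9 → no match
10 → no match
Total matched: 1

1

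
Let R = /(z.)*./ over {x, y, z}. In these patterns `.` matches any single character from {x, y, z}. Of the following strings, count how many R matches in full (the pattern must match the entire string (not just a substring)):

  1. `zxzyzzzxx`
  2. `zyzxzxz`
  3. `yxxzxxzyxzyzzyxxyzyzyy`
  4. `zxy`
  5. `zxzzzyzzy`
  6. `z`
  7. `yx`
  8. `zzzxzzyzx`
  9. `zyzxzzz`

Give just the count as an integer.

6

1 → match
2 → match
3 → no match
4 → match
5 → match
6 → match
7 → no match
8 → no match
9 → match
Total matched: 6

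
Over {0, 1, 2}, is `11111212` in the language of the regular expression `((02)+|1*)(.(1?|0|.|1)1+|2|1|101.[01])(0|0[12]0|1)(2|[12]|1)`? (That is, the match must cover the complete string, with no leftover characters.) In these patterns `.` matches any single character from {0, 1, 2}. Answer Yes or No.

Yes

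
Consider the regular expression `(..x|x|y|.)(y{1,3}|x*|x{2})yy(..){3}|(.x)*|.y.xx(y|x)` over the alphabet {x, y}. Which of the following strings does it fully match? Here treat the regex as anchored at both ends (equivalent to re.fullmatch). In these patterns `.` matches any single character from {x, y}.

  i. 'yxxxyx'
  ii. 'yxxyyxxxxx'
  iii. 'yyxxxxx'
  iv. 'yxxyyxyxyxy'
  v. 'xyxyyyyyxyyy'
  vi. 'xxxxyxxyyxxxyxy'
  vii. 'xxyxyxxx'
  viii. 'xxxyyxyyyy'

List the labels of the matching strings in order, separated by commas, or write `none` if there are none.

i, iv, v, vii

i → match
ii → no match
iii → no match
iv → match
v → match
vi → no match
vii → match
viii → no match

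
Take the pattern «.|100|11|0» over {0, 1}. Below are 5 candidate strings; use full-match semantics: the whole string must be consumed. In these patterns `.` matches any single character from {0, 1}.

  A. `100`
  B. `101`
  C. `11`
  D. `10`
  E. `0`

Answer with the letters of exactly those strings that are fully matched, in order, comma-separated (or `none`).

A, C, E

A → match
B → no match
C → match
D → no match
E → match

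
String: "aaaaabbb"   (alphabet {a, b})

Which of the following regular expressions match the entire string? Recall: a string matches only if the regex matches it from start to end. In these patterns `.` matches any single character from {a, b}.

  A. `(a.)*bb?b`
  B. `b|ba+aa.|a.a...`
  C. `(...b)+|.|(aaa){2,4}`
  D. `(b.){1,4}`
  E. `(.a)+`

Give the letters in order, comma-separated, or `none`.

A

A → match
B → no match
C → no match
D → no match — must start with "b"
E → no match — must end with "a"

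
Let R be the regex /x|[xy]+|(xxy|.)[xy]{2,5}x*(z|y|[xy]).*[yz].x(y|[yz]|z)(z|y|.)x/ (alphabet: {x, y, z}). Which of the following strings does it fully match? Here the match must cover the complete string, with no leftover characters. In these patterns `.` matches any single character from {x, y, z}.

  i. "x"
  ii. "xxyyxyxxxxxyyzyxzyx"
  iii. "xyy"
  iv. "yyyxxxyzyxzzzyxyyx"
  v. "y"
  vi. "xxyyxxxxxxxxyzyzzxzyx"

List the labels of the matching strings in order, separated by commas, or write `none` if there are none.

i → match
ii → match
iii → match
iv → match
v → match
vi → match

i, ii, iii, iv, v, vi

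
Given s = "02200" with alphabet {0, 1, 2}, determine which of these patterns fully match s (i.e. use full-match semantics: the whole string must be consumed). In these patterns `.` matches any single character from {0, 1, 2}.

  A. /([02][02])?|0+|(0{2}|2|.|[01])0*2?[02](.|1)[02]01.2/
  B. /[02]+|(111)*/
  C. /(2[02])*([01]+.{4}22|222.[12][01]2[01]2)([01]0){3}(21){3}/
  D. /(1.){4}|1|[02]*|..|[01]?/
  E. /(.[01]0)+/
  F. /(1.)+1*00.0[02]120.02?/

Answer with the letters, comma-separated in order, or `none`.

A → no match
B → match
C → no match — must end with "21"
D → match
E → no match
F → no match — must start with "1"

B, D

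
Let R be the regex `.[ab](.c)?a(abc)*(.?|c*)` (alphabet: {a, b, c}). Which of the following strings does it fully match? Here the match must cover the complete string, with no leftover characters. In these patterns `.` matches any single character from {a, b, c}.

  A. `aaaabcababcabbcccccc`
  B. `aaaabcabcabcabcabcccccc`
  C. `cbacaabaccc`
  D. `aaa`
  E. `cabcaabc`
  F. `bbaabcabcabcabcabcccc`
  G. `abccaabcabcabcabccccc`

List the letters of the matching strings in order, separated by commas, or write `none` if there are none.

B, D, E, F, G

A → no match
B → match
C → no match
D → match
E → match
F → match
G → match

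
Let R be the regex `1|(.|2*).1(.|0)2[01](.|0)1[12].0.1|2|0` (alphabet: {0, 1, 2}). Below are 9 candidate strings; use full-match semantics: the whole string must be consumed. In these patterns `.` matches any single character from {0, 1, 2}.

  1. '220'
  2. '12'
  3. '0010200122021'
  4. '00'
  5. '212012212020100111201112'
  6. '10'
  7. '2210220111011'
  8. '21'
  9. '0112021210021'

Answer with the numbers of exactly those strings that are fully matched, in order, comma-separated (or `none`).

3

1. '220' → no match
2. '12' → no match
3 → match
4. '00' → no match
5 → no match
6. '10' → no match
7 → no match
8. '21' → no match
9 → no match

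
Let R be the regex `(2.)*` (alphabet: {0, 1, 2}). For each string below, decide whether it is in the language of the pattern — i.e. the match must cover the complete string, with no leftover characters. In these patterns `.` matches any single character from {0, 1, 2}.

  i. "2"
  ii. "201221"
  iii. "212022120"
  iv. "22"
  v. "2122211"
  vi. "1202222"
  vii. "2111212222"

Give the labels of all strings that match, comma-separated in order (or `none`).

iv

i. "2" → no match
ii. "201221" → no match
iii. "212022120" → no match
iv. "22" → match
v. "2122211" → no match
vi. "1202222" → no match
vii. "2111212222" → no match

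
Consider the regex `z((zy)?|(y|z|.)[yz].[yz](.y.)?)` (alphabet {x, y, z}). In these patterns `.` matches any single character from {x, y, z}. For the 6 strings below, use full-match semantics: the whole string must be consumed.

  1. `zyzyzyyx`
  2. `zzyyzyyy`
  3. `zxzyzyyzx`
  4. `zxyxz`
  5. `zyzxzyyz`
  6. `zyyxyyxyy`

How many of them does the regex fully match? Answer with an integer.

4

1 → match
2 → match
3 → no match
4 → match
5 → match
6 → no match
Total matched: 4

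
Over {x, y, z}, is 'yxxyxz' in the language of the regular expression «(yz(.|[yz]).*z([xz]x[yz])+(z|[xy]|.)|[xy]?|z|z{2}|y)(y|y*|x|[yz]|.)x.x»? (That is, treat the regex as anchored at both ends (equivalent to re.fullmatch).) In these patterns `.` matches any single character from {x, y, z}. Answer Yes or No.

No

Every match must end with 'x', but 'yxxyxz' does not.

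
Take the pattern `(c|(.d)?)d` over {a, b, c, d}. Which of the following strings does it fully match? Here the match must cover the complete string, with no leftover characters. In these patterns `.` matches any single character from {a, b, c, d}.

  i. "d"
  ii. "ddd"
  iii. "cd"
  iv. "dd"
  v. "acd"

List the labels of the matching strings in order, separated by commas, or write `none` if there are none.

i → match
ii → match
iii → match
iv → no match
v → no match

i, ii, iii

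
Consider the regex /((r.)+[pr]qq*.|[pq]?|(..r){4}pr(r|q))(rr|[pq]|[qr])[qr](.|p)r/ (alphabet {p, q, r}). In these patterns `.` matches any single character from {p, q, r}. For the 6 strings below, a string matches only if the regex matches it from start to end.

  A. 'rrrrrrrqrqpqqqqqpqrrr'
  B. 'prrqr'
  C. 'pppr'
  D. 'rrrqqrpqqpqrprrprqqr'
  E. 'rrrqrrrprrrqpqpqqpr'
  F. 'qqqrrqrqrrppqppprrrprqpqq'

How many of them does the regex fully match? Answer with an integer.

3

A → match
B. 'prrqr' → match
C. 'pppr' → no match
D → no match
E → match
F → no match — must end with 'r'
Total matched: 3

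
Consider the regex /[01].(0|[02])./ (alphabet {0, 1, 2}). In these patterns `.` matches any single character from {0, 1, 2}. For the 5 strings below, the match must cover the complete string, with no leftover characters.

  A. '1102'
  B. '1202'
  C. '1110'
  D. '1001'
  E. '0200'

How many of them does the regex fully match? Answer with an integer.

A → match
B → match
C → no match
D → match
E → match
Total matched: 4

4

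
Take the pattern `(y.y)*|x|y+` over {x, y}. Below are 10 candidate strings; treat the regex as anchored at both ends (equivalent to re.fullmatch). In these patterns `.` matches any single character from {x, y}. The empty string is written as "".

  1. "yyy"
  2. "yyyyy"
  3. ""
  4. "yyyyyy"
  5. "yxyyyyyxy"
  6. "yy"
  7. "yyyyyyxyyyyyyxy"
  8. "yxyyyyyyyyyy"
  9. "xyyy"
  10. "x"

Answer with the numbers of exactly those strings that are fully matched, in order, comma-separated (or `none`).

1, 2, 3, 4, 5, 6, 8, 10

1 → match
2 → match
3 → match
4 → match
5 → match
6 → match
7 → no match
8 → match
9 → no match
10 → match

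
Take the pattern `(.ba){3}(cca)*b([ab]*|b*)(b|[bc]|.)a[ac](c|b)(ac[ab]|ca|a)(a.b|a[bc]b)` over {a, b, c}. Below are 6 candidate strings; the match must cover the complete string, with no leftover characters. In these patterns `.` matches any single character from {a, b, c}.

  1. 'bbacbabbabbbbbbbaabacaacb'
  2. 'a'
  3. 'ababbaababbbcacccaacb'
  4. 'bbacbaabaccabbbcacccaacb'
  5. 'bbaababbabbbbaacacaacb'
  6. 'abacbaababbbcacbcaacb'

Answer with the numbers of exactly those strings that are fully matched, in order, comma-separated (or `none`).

1, 3, 4, 5, 6

1 → match
2 → no match — must end with 'b'
3 → match
4 → match
5 → match
6 → match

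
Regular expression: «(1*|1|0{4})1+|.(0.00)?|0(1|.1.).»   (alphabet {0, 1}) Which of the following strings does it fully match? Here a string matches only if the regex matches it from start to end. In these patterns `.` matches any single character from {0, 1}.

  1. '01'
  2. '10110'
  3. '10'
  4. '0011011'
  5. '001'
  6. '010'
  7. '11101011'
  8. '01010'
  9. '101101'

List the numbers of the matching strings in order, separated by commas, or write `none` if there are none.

1 → no match
2 → no match
3 → no match
4 → no match
5 → no match
6 → match
7 → no match
8 → no match
9 → no match

6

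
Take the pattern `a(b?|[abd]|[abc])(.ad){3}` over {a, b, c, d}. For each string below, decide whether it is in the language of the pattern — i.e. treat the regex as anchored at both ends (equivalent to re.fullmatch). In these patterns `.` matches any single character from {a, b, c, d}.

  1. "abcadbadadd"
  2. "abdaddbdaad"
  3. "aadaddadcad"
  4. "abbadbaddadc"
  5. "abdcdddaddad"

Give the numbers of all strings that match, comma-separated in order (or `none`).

1 → no match — must end with "ad"
2 → no match
3 → match
4 → no match — must end with "ad"
5 → no match

3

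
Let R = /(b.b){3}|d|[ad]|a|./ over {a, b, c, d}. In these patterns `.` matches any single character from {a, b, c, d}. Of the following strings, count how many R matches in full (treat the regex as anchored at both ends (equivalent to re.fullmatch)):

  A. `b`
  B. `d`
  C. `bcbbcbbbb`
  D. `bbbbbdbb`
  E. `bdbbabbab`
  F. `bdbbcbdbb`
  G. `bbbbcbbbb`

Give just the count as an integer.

5

A → match
B → match
C → match
D → no match
E → match
F → no match
G → match
Total matched: 5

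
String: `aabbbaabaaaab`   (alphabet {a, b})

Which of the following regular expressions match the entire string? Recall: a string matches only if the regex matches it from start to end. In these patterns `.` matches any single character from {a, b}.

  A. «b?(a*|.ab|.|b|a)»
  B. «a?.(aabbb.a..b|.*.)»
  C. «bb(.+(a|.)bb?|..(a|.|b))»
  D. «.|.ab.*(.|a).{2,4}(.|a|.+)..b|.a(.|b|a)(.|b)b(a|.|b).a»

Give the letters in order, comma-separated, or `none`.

A → no match
B → match
C → no match — must start with `bb`
D → match

B, D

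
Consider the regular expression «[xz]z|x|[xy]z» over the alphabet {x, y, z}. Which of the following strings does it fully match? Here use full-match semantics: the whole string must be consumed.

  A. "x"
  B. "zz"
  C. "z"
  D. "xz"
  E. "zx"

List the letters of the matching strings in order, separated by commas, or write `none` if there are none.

A, B, D

A → match
B → match
C → no match
D → match
E → no match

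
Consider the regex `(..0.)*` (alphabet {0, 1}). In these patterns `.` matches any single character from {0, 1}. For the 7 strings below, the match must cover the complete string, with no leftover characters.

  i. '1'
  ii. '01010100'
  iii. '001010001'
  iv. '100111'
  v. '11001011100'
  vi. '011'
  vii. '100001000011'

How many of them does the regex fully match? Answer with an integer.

1

i. '1' → no match
ii. '01010100' → match
iii. '001010001' → no match
iv. '100111' → no match
v. '11001011100' → no match
vi. '011' → no match
vii. '100001000011' → no match
Total matched: 1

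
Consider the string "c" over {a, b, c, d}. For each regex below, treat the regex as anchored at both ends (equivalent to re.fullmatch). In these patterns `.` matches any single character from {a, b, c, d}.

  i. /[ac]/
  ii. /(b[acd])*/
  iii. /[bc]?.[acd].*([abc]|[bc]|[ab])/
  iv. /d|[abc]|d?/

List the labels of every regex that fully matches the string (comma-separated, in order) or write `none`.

i, iv

i → match
ii → no match
iii → no match
iv → match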